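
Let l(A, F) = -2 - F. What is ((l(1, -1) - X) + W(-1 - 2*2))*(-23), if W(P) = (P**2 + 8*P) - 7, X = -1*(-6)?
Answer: 667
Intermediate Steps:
X = 6
W(P) = -7 + P**2 + 8*P
((l(1, -1) - X) + W(-1 - 2*2))*(-23) = (((-2 - 1*(-1)) - 1*6) + (-7 + (-1 - 2*2)**2 + 8*(-1 - 2*2)))*(-23) = (((-2 + 1) - 6) + (-7 + (-1 - 4)**2 + 8*(-1 - 4)))*(-23) = ((-1 - 6) + (-7 + (-5)**2 + 8*(-5)))*(-23) = (-7 + (-7 + 25 - 40))*(-23) = (-7 - 22)*(-23) = -29*(-23) = 667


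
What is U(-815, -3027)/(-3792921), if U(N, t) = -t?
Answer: -1009/1264307 ≈ -0.00079807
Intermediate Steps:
U(-815, -3027)/(-3792921) = -1*(-3027)/(-3792921) = 3027*(-1/3792921) = -1009/1264307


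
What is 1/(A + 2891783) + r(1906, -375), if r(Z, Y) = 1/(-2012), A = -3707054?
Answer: -817283/1640325252 ≈ -0.00049824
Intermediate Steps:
r(Z, Y) = -1/2012
1/(A + 2891783) + r(1906, -375) = 1/(-3707054 + 2891783) - 1/2012 = 1/(-815271) - 1/2012 = -1/815271 - 1/2012 = -817283/1640325252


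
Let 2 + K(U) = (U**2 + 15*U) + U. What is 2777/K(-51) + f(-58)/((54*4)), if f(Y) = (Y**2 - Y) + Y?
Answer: 1649461/96282 ≈ 17.132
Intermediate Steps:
f(Y) = Y**2
K(U) = -2 + U**2 + 16*U (K(U) = -2 + ((U**2 + 15*U) + U) = -2 + (U**2 + 16*U) = -2 + U**2 + 16*U)
2777/K(-51) + f(-58)/((54*4)) = 2777/(-2 + (-51)**2 + 16*(-51)) + (-58)**2/((54*4)) = 2777/(-2 + 2601 - 816) + 3364/216 = 2777/1783 + 3364*(1/216) = 2777*(1/1783) + 841/54 = 2777/1783 + 841/54 = 1649461/96282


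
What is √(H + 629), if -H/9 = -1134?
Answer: √10835 ≈ 104.09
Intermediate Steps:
H = 10206 (H = -9*(-1134) = 10206)
√(H + 629) = √(10206 + 629) = √10835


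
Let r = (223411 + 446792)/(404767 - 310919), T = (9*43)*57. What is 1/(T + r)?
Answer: 93848/2070863235 ≈ 4.5318e-5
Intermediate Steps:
T = 22059 (T = 387*57 = 22059)
r = 670203/93848 ≈ 7.1414
1/(T + r) = 1/(22059 + 670203/93848) = 1/(2070863235/93848) = 93848/2070863235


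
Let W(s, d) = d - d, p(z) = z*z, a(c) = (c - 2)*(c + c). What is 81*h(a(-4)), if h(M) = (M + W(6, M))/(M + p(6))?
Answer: 324/7 ≈ 46.286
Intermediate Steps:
a(c) = 2*c*(-2 + c) (a(c) = (-2 + c)*(2*c) = 2*c*(-2 + c))
p(z) = z**2
W(s, d) = 0
h(M) = M/(36 + M) (h(M) = (M + 0)/(M + 6**2) = M/(M + 36) = M/(36 + M))
81*h(a(-4)) = 81*((2*(-4)*(-2 - 4))/(36 + 2*(-4)*(-2 - 4))) = 81*((2*(-4)*(-6))/(36 + 2*(-4)*(-6))) = 81*(48/(36 + 48)) = 81*(48/84) = 81*(48*(1/84)) = 81*(4/7) = 324/7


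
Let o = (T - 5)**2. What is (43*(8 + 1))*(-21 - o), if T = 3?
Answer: -9675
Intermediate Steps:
o = 4 (o = (3 - 5)**2 = (-2)**2 = 4)
(43*(8 + 1))*(-21 - o) = (43*(8 + 1))*(-21 - 1*4) = (43*9)*(-21 - 4) = 387*(-25) = -9675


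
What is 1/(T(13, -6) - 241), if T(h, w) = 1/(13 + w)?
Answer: -7/1686 ≈ -0.0041518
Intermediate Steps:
1/(T(13, -6) - 241) = 1/(1/(13 - 6) - 241) = 1/(1/7 - 241) = 1/(-1686/7) = -7/1686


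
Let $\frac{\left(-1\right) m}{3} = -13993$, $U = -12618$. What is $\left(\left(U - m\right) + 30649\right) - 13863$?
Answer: $-37811$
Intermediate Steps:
$m = 41979$ ($m = \left(-3\right) \left(-13993\right) = 41979$)
$\left(\left(U - m\right) + 30649\right) - 13863 = \left(\left(-12618 - 41979\right) + 30649\right) - 13863 = \left(-54597 + 30649\right) - 13863 = -23948 - 13863 = -37811$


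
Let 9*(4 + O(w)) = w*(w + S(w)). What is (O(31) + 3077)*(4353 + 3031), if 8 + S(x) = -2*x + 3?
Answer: 21775416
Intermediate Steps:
S(x) = -5 - 2*x (S(x) = -8 + (-2*x + 3) = -8 + (3 - 2*x) = -5 - 2*x)
O(w) = -4 + w*(-5 - w)/9 (O(w) = -4 + (w*(w + (-5 - 2*w)))/9 = -4 + (w*(-5 - w))/9 = -4 + w*(-5 - w)/9)
(O(31) + 3077)*(4353 + 3031) = ((-4 - 5/9*31 - 1/9*31**2) + 3077)*(4353 + 3031) = ((-4 - 155/9 - 1/9*961) + 3077)*7384 = ((-4 - 155/9 - 961/9) + 3077)*7384 = (-128 + 3077)*7384 = 2949*7384 = 21775416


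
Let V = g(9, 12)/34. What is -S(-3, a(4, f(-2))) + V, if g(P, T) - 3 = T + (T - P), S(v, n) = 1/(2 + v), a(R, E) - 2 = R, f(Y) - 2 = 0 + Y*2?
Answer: 26/17 ≈ 1.5294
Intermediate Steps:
f(Y) = 2 + 2*Y (f(Y) = 2 + (0 + Y*2) = 2 + (0 + 2*Y) = 2 + 2*Y)
a(R, E) = 2 + R
g(P, T) = 3 - P + 2*T (g(P, T) = 3 + (T + (T - P)) = 3 + (-P + 2*T) = 3 - P + 2*T)
V = 9/17 (V = (3 - 1*9 + 2*12)/34 = (3 - 9 + 24)*(1/34) = 18*(1/34) = 9/17 ≈ 0.52941)
-S(-3, a(4, f(-2))) + V = -1/(2 - 3) + 9/17 = -1/(-1) + 9/17 = -1*(-1) + 9/17 = 1 + 9/17 = 26/17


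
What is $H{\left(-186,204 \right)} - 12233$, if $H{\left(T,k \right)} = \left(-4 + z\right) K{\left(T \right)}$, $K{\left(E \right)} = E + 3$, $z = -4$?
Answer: $-10769$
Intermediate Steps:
$K{\left(E \right)} = 3 + E$
$H{\left(T,k \right)} = -24 - 8 T$ ($H{\left(T,k \right)} = \left(-4 - 4\right) \left(3 + T\right) = - 8 \left(3 + T\right) = -24 - 8 T$)
$H{\left(-186,204 \right)} - 12233 = \left(-24 - -1488\right) - 12233 = \left(-24 + 1488\right) + \left(-23445 + 11212\right) = 1464 - 12233 = -10769$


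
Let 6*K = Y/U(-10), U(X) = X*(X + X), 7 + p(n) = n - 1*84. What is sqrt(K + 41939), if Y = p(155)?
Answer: sqrt(9436287)/15 ≈ 204.79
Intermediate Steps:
p(n) = -91 + n (p(n) = -7 + (n - 1*84) = -7 + (n - 84) = -7 + (-84 + n) = -91 + n)
U(X) = 2*X**2 (U(X) = X*(2*X) = 2*X**2)
Y = 64 (Y = -91 + 155 = 64)
K = 4/75 (K = (64/((2*(-10)**2)))/6 = (64/((2*100)))/6 = (64/200)/6 = (64*(1/200))/6 = (1/6)*(8/25) = 4/75 ≈ 0.053333)
sqrt(K + 41939) = sqrt(4/75 + 41939) = sqrt(3145429/75) = sqrt(9436287)/15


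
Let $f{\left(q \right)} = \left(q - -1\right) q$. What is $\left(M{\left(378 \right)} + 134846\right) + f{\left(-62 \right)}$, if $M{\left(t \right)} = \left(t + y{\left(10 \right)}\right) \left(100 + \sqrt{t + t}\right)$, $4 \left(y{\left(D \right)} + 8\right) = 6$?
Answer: $175778 + 2229 \sqrt{21} \approx 1.8599 \cdot 10^{5}$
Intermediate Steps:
$y{\left(D \right)} = - \frac{13}{2}$ ($y{\left(D \right)} = -8 + \frac{1}{4} \cdot 6 = -8 + \frac{3}{2} = - \frac{13}{2}$)
$M{\left(t \right)} = \left(100 + \sqrt{2} \sqrt{t}\right) \left(- \frac{13}{2} + t\right)$ ($M{\left(t \right)} = \left(t - \frac{13}{2}\right) \left(100 + \sqrt{t + t}\right) = \left(- \frac{13}{2} + t\right) \left(100 + \sqrt{2 t}\right) = \left(- \frac{13}{2} + t\right) \left(100 + \sqrt{2} \sqrt{t}\right) = \left(100 + \sqrt{2} \sqrt{t}\right) \left(- \frac{13}{2} + t\right)$)
$f{\left(q \right)} = q \left(1 + q\right)$ ($f{\left(q \right)} = \left(q + 1\right) q = \left(1 + q\right) q = q \left(1 + q\right)$)
$\left(M{\left(378 \right)} + 134846\right) + f{\left(-62 \right)} = \left(\left(-650 + 100 \cdot 378 + \sqrt{2} \cdot 378^{\frac{3}{2}} - \frac{13 \sqrt{2} \sqrt{378}}{2}\right) + 134846\right) - 62 \left(1 - 62\right) = \left(\left(-650 + 37800 + \sqrt{2} \cdot 1134 \sqrt{42} - \frac{13 \sqrt{2} \cdot 3 \sqrt{42}}{2}\right) + 134846\right) - -3782 = \left(\left(-650 + 37800 + 2268 \sqrt{21} - 39 \sqrt{21}\right) + 134846\right) + 3782 = \left(\left(37150 + 2229 \sqrt{21}\right) + 134846\right) + 3782 = \left(171996 + 2229 \sqrt{21}\right) + 3782 = 175778 + 2229 \sqrt{21}$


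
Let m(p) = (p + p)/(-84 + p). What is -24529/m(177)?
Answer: -760399/118 ≈ -6444.1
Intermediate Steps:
m(p) = 2*p/(-84 + p) (m(p) = (2*p)/(-84 + p) = 2*p/(-84 + p))
-24529/m(177) = -24529/(2*177/(-84 + 177)) = -24529/(2*177/93) = -24529/(2*177*(1/93)) = -24529/118/31 = -24529*31/118 = -760399/118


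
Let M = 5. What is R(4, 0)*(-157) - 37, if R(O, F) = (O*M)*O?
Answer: -12597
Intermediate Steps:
R(O, F) = 5*O**2 (R(O, F) = (O*5)*O = (5*O)*O = 5*O**2)
R(4, 0)*(-157) - 37 = (5*4**2)*(-157) - 37 = (5*16)*(-157) - 37 = 80*(-157) - 37 = -12560 - 37 = -12597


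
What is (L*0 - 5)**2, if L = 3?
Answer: 25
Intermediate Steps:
(L*0 - 5)**2 = (3*0 - 5)**2 = (0 - 5)**2 = (-5)**2 = 25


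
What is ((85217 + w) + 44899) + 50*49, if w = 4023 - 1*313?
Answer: 136276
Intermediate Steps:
w = 3710 (w = 4023 - 313 = 3710)
((85217 + w) + 44899) + 50*49 = ((85217 + 3710) + 44899) + 50*49 = (88927 + 44899) + 2450 = 133826 + 2450 = 136276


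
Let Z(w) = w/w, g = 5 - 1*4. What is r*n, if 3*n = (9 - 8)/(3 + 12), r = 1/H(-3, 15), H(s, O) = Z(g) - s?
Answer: 1/180 ≈ 0.0055556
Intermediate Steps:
g = 1 (g = 5 - 4 = 1)
Z(w) = 1
H(s, O) = 1 - s
r = ¼ (r = 1/(1 - 1*(-3)) = 1/(1 + 3) = 1/4 = ¼ ≈ 0.25000)
n = 1/45 (n = ((9 - 8)/(3 + 12))/3 = (1/15)/3 = (1*(1/15))/3 = (⅓)*(1/15) = 1/45 ≈ 0.022222)
r*n = (¼)*(1/45) = 1/180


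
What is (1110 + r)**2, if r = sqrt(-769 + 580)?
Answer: 1231911 + 6660*I*sqrt(21) ≈ 1.2319e+6 + 30520.0*I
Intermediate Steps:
r = 3*I*sqrt(21) (r = sqrt(-189) = 3*I*sqrt(21) ≈ 13.748*I)
(1110 + r)**2 = (1110 + 3*I*sqrt(21))**2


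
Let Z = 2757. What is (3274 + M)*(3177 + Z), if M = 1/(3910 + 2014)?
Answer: 57545490159/2962 ≈ 1.9428e+7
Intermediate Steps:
M = 1/5924 ≈ 0.00016880
(3274 + M)*(3177 + Z) = (3274 + 1/5924)*(3177 + 2757) = (19395177/5924)*5934 = 57545490159/2962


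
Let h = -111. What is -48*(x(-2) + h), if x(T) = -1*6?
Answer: 5616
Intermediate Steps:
x(T) = -6
-48*(x(-2) + h) = -48*(-6 - 111) = -48*(-117) = 5616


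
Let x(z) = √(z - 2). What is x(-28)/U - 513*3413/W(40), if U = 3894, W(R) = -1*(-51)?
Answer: -583623/17 + I*√30/3894 ≈ -34331.0 + 0.0014066*I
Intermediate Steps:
W(R) = 51
x(z) = √(-2 + z)
x(-28)/U - 513*3413/W(40) = √(-2 - 28)/3894 - 513/(51/3413) = √(-30)*(1/3894) - 513/(51*(1/3413)) = (I*√30)*(1/3894) - 513/51/3413 = I*√30/3894 - 513*3413/51 = I*√30/3894 - 583623/17 = -583623/17 + I*√30/3894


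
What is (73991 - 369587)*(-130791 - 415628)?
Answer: 161519270724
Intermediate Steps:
(73991 - 369587)*(-130791 - 415628) = -295596*(-546419) = 161519270724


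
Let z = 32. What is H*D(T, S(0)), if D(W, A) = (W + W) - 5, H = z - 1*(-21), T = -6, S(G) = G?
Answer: -901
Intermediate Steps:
H = 53 (H = 32 - 1*(-21) = 32 + 21 = 53)
D(W, A) = -5 + 2*W (D(W, A) = 2*W - 5 = -5 + 2*W)
H*D(T, S(0)) = 53*(-5 + 2*(-6)) = 53*(-5 - 12) = 53*(-17) = -901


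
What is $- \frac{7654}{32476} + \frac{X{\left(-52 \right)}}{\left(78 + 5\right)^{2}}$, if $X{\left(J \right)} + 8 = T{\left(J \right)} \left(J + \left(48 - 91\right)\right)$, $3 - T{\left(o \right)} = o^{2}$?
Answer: $\frac{4140095503}{111863582} \approx 37.01$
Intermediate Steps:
$T{\left(o \right)} = 3 - o^{2}$
$X{\left(J \right)} = -8 + \left(-43 + J\right) \left(3 - J^{2}\right)$ ($X{\left(J \right)} = -8 + \left(3 - J^{2}\right) \left(J + \left(48 - 91\right)\right) = -8 + \left(3 - J^{2}\right) \left(J - 43\right) = -8 + \left(3 - J^{2}\right) \left(-43 + J\right) = -8 + \left(-43 + J\right) \left(3 - J^{2}\right)$)
$- \frac{7654}{32476} + \frac{X{\left(-52 \right)}}{\left(78 + 5\right)^{2}} = - \frac{7654}{32476} + \frac{-137 + 43 \left(-52\right)^{2} - - 52 \left(-3 + \left(-52\right)^{2}\right)}{\left(78 + 5\right)^{2}} = \left(-7654\right) \frac{1}{32476} + \frac{-137 + 43 \cdot 2704 - - 52 \left(-3 + 2704\right)}{83^{2}} = - \frac{3827}{16238} + \frac{-137 + 116272 - \left(-52\right) 2701}{6889} = - \frac{3827}{16238} + \left(-137 + 116272 + 140452\right) \frac{1}{6889} = - \frac{3827}{16238} + 256587 \cdot \frac{1}{6889} = - \frac{3827}{16238} + \frac{256587}{6889} = \frac{4140095503}{111863582}$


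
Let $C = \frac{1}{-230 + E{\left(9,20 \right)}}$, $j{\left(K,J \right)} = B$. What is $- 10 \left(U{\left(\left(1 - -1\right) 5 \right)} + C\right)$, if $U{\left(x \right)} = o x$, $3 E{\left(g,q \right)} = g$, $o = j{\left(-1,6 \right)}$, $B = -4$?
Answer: $\frac{90810}{227} \approx 400.04$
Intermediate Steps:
$j{\left(K,J \right)} = -4$
$o = -4$
$E{\left(g,q \right)} = \frac{g}{3}$
$U{\left(x \right)} = - 4 x$
$C = - \frac{1}{227}$ ($C = \frac{1}{-230 + \frac{1}{3} \cdot 9} = \frac{1}{-230 + 3} = \frac{1}{-227} = - \frac{1}{227} \approx -0.0044053$)
$- 10 \left(U{\left(\left(1 - -1\right) 5 \right)} + C\right) = - 10 \left(- 4 \left(1 - -1\right) 5 - \frac{1}{227}\right) = - 10 \left(- 4 \left(1 + \left(-4 + 5\right)\right) 5 - \frac{1}{227}\right) = - 10 \left(- 4 \left(1 + 1\right) 5 - \frac{1}{227}\right) = - 10 \left(- 4 \cdot 2 \cdot 5 - \frac{1}{227}\right) = - 10 \left(\left(-4\right) 10 - \frac{1}{227}\right) = - 10 \left(-40 - \frac{1}{227}\right) = \left(-10\right) \left(- \frac{9081}{227}\right) = \frac{90810}{227}$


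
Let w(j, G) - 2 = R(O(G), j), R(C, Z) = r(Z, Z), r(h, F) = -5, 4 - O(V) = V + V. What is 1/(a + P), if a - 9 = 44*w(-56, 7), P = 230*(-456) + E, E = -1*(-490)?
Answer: -1/104513 ≈ -9.5682e-6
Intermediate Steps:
O(V) = 4 - 2*V (O(V) = 4 - (V + V) = 4 - 2*V)
E = 490
R(C, Z) = -5
w(j, G) = -3 (w(j, G) = 2 - 5 = -3)
P = -104390 (P = 230*(-456) + 490 = -104880 + 490 = -104390)
a = -123 (a = 9 + 44*(-3) = 9 - 132 = -123)
1/(a + P) = 1/(-123 - 104390) = 1/(-104513) = -1/104513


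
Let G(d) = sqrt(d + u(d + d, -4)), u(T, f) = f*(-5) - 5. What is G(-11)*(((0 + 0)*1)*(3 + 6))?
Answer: 0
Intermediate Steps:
u(T, f) = -5 - 5*f (u(T, f) = -5*f - 5 = -5 - 5*f)
G(d) = sqrt(15 + d) (G(d) = sqrt(d + (-5 - 5*(-4))) = sqrt(d + (-5 + 20)) = sqrt(d + 15) = sqrt(15 + d))
G(-11)*(((0 + 0)*1)*(3 + 6)) = sqrt(15 - 11)*(((0 + 0)*1)*(3 + 6)) = sqrt(4)*((0*1)*9) = 2*(0*9) = 2*0 = 0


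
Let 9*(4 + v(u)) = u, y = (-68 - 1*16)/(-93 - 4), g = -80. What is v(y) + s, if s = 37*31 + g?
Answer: 309361/291 ≈ 1063.1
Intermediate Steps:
s = 1067 (s = 37*31 - 80 = 1147 - 80 = 1067)
y = 84/97 (y = (-68 - 16)/(-97) = -84*(-1/97) = 84/97 ≈ 0.86598)
v(u) = -4 + u/9
v(y) + s = (-4 + (1/9)*(84/97)) + 1067 = (-4 + 28/291) + 1067 = -1136/291 + 1067 = 309361/291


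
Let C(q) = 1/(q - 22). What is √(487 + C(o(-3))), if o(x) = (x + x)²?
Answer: √95466/14 ≈ 22.070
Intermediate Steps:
o(x) = 4*x² (o(x) = (2*x)² = 4*x²)
C(q) = 1/(-22 + q)
√(487 + C(o(-3))) = √(487 + 1/(-22 + 4*(-3)²)) = √(487 + 1/(-22 + 4*9)) = √(487 + 1/(-22 + 36)) = √(487 + 1/14) = √(6819/14) = √95466/14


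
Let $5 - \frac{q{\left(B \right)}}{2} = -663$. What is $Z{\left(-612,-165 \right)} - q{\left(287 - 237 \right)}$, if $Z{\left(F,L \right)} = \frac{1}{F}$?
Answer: $- \frac{817633}{612} \approx -1336.0$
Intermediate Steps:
$q{\left(B \right)} = 1336$ ($q{\left(B \right)} = 10 - -1326 = 10 + 1326 = 1336$)
$Z{\left(-612,-165 \right)} - q{\left(287 - 237 \right)} = \frac{1}{-612} - 1336 = - \frac{1}{612} - 1336 = - \frac{817633}{612}$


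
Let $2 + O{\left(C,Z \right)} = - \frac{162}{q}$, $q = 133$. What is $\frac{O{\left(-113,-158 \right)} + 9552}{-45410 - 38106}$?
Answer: $- \frac{317497}{2776907} \approx -0.11433$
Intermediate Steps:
$O{\left(C,Z \right)} = - \frac{428}{133}$ ($O{\left(C,Z \right)} = -2 - \frac{162}{133} = - \frac{428}{133}$)
$\frac{O{\left(-113,-158 \right)} + 9552}{-45410 - 38106} = \frac{- \frac{428}{133} + 9552}{-45410 - 38106} = \frac{1269988}{133 \left(-83516\right)} = \frac{1269988}{133} \left(- \frac{1}{83516}\right) = - \frac{317497}{2776907}$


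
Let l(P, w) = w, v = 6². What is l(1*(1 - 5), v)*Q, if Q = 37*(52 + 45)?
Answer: 129204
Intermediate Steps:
Q = 3589 (Q = 37*97 = 3589)
v = 36
l(1*(1 - 5), v)*Q = 36*3589 = 129204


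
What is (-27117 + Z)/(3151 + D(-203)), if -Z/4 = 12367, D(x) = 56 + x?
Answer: -76585/3004 ≈ -25.494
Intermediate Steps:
Z = -49468 (Z = -4*12367 = -49468)
(-27117 + Z)/(3151 + D(-203)) = (-27117 - 49468)/(3151 + (56 - 203)) = -76585/(3151 - 147) = -76585/3004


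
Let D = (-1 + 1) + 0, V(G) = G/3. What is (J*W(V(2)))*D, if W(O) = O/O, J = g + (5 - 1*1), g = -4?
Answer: 0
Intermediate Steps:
V(G) = G/3 (V(G) = G*(⅓) = G/3)
J = 0 (J = -4 + (5 - 1*1) = -4 + (5 - 1) = -4 + 4 = 0)
W(O) = 1
D = 0 (D = 0 + 0 = 0)
(J*W(V(2)))*D = (0*1)*0 = 0*0 = 0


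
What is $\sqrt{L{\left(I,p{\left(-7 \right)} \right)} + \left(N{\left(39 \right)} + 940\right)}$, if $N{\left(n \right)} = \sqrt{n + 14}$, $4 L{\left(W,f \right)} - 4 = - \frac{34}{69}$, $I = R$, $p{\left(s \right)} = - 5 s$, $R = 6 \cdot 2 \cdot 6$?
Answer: $\frac{\sqrt{17918058 + 19044 \sqrt{53}}}{138} \approx 30.792$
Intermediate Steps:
$R = 72$ ($R = 12 \cdot 6 = 72$)
$I = 72$
$L{\left(W,f \right)} = \frac{121}{138}$ ($L{\left(W,f \right)} = 1 + \frac{\left(-34\right) \frac{1}{69}}{4} = 1 + \frac{1}{4} \left(- \frac{34}{69}\right) = 1 - \frac{17}{138} = \frac{121}{138}$)
$N{\left(n \right)} = \sqrt{14 + n}$
$\sqrt{L{\left(I,p{\left(-7 \right)} \right)} + \left(N{\left(39 \right)} + 940\right)} = \sqrt{\frac{121}{138} + \left(\sqrt{14 + 39} + 940\right)} = \sqrt{\frac{121}{138} + \left(\sqrt{53} + 940\right)} = \sqrt{\frac{121}{138} + \left(940 + \sqrt{53}\right)} = \sqrt{\frac{129841}{138} + \sqrt{53}}$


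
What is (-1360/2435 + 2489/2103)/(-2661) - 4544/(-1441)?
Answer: 12382806338017/3927146378661 ≈ 3.1531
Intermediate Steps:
(-1360/2435 + 2489/2103)/(-2661) - 4544/(-1441) = (-1360*1/2435 + 2489*(1/2103))*(-1/2661) - 4544*(-1/1441) = (-272/487 + 2489/2103)*(-1/2661) + 4544/1441 = (640127/1024161)*(-1/2661) + 4544/1441 = -640127/2725292421 + 4544/1441 = 12382806338017/3927146378661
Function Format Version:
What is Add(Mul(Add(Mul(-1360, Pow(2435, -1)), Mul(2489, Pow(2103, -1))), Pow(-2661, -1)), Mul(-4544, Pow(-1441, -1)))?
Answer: Rational(12382806338017, 3927146378661) ≈ 3.1531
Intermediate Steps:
Add(Mul(Add(Mul(-1360, Pow(2435, -1)), Mul(2489, Pow(2103, -1))), Pow(-2661, -1)), Mul(-4544, Pow(-1441, -1))) = Add(Mul(Add(Mul(-1360, Rational(1, 2435)), Mul(2489, Rational(1, 2103))), Rational(-1, 2661)), Mul(-4544, Rational(-1, 1441))) = Add(Mul(Add(Rational(-272, 487), Rational(2489, 2103)), Rational(-1, 2661)), Rational(4544, 1441)) = Add(Mul(Rational(640127, 1024161), Rational(-1, 2661)), Rational(4544, 1441)) = Add(Rational(-640127, 2725292421), Rational(4544, 1441)) = Rational(12382806338017, 3927146378661)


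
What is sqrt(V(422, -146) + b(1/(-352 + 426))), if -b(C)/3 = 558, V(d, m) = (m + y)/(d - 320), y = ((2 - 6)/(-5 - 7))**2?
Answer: I*sqrt(156880590)/306 ≈ 40.932*I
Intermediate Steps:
y = 1/9 (y = (-4/(-12))**2 = (-4*(-1/12))**2 = (1/3)**2 = 1/9 ≈ 0.11111)
V(d, m) = (1/9 + m)/(-320 + d) (V(d, m) = (m + 1/9)/(d - 320) = (1/9 + m)/(-320 + d))
b(C) = -1674 (b(C) = -3*558 = -1674)
sqrt(V(422, -146) + b(1/(-352 + 426))) = sqrt((1/9 - 146)/(-320 + 422) - 1674) = sqrt(-1313/9/102 - 1674) = sqrt((1/102)*(-1313/9) - 1674) = sqrt(-1313/918 - 1674) = sqrt(-1538045/918) = I*sqrt(156880590)/306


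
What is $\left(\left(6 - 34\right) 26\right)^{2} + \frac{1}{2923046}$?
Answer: $\frac{1549167611265}{2923046} \approx 5.2998 \cdot 10^{5}$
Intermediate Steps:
$\left(\left(6 - 34\right) 26\right)^{2} + \frac{1}{2923046} = \left(\left(-28\right) 26\right)^{2} + \frac{1}{2923046} = \left(-728\right)^{2} + \frac{1}{2923046} = 529984 + \frac{1}{2923046} = \frac{1549167611265}{2923046}$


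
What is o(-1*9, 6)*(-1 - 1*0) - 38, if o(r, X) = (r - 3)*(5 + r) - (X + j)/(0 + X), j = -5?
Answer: -515/6 ≈ -85.833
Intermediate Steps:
o(r, X) = (-3 + r)*(5 + r) - (-5 + X)/X (o(r, X) = (r - 3)*(5 + r) - (X - 5)/(0 + X) = (-3 + r)*(5 + r) - (-5 + X)/X)
o(-1*9, 6)*(-1 - 1*0) - 38 = (-16 + (-1*9)**2 + 2*(-1*9) + 5/6)*(-1 - 1*0) - 38 = (-16 + (-9)**2 + 2*(-9) + 5*(1/6))*(-1 + 0) - 38 = (-16 + 81 - 18 + 5/6)*(-1) - 38 = (287/6)*(-1) - 38 = -287/6 - 38 = -515/6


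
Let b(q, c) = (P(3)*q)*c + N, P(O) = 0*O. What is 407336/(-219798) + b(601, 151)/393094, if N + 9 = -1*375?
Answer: -40051435004/21600318753 ≈ -1.8542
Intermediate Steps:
N = -384 (N = -9 - 1*375 = -9 - 375 = -384)
P(O) = 0
b(q, c) = -384 (b(q, c) = (0*q)*c - 384 = 0*c - 384 = 0 - 384 = -384)
407336/(-219798) + b(601, 151)/393094 = 407336/(-219798) - 384/393094 = 407336*(-1/219798) - 384*1/393094 = -203668/109899 - 192/196547 = -40051435004/21600318753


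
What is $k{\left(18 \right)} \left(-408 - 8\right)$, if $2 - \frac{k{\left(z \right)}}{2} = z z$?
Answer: $267904$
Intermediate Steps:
$k{\left(z \right)} = 4 - 2 z^{2}$ ($k{\left(z \right)} = 4 - 2 z z = 4 - 2 z^{2}$)
$k{\left(18 \right)} \left(-408 - 8\right) = \left(4 - 2 \cdot 18^{2}\right) \left(-408 - 8\right) = \left(4 - 648\right) \left(-416\right) = \left(-644\right) \left(-416\right) = 267904$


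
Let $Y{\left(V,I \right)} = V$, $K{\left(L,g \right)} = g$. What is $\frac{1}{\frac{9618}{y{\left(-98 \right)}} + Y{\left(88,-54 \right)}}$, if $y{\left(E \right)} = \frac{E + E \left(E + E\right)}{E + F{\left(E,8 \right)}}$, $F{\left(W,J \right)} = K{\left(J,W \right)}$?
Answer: $- \frac{65}{692} \approx -0.093931$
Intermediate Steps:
$F{\left(W,J \right)} = W$
$y{\left(E \right)} = \frac{E + 2 E^{2}}{2 E}$ ($y{\left(E \right)} = \frac{E + E \left(E + E\right)}{E + E} = \frac{E + E 2 E}{2 E} = \left(E + 2 E^{2}\right) \frac{1}{2 E} = \frac{E + 2 E^{2}}{2 E}$)
$\frac{1}{\frac{9618}{y{\left(-98 \right)}} + Y{\left(88,-54 \right)}} = \frac{1}{\frac{9618}{\frac{1}{2} - 98} + 88} = \frac{1}{\frac{9618}{- \frac{195}{2}} + 88} = \frac{1}{9618 \left(- \frac{2}{195}\right) + 88} = \frac{1}{- \frac{6412}{65} + 88} = \frac{1}{- \frac{692}{65}} = - \frac{65}{692}$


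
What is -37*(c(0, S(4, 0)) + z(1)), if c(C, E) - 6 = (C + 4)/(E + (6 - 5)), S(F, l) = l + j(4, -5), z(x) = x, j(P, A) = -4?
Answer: -629/3 ≈ -209.67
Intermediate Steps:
S(F, l) = -4 + l (S(F, l) = l - 4 = -4 + l)
c(C, E) = 6 + (4 + C)/(1 + E) (c(C, E) = 6 + (C + 4)/(E + (6 - 5)) = 6 + (4 + C)/(E + 1) = 6 + (4 + C)/(1 + E))
-37*(c(0, S(4, 0)) + z(1)) = -37*((10 + 0 + 6*(-4 + 0))/(1 + (-4 + 0)) + 1) = -37*((10 + 0 + 6*(-4))/(1 - 4) + 1) = -37*((10 + 0 - 24)/(-3) + 1) = -37*(-⅓*(-14) + 1) = -37*(14/3 + 1) = -37*17/3 = -629/3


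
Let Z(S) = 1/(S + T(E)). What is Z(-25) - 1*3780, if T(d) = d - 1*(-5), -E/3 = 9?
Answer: -177661/47 ≈ -3780.0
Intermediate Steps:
E = -27 (E = -3*9 = -27)
T(d) = 5 + d (T(d) = d + 5 = 5 + d)
Z(S) = 1/(-22 + S) (Z(S) = 1/(S + (5 - 27)) = 1/(S - 22) = 1/(-22 + S))
Z(-25) - 1*3780 = 1/(-22 - 25) - 1*3780 = 1/(-47) - 3780 = -1/47 - 3780 = -177661/47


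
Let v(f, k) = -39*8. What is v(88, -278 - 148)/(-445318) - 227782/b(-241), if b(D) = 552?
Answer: -25358813113/61453884 ≈ -412.65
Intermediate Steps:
v(f, k) = -312
v(88, -278 - 148)/(-445318) - 227782/b(-241) = -312/(-445318) - 227782/552 = -312*(-1/445318) - 227782*1/552 = 156/222659 - 113891/276 = -25358813113/61453884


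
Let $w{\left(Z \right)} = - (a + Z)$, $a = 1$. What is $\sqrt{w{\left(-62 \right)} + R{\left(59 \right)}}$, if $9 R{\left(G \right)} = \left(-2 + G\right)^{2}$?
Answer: $\sqrt{422} \approx 20.543$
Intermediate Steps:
$R{\left(G \right)} = \frac{\left(-2 + G\right)^{2}}{9}$
$w{\left(Z \right)} = -1 - Z$ ($w{\left(Z \right)} = - (1 + Z) = -1 - Z$)
$\sqrt{w{\left(-62 \right)} + R{\left(59 \right)}} = \sqrt{\left(-1 - -62\right) + \frac{\left(-2 + 59\right)^{2}}{9}} = \sqrt{\left(-1 + 62\right) + \frac{57^{2}}{9}} = \sqrt{61 + \frac{1}{9} \cdot 3249} = \sqrt{61 + 361} = \sqrt{422}$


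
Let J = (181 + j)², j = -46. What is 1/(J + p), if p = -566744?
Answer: -1/548519 ≈ -1.8231e-6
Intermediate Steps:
J = 18225 (J = (181 - 46)² = 135² = 18225)
1/(J + p) = 1/(18225 - 566744) = 1/(-548519) = -1/548519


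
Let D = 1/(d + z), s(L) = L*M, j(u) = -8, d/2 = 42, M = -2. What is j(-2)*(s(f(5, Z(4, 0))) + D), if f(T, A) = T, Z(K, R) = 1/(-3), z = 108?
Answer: 1919/24 ≈ 79.958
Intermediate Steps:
d = 84 (d = 2*42 = 84)
Z(K, R) = -1/3
s(L) = -2*L (s(L) = L*(-2) = -2*L)
D = 1/192 (D = 1/(84 + 108) = 1/192 ≈ 0.0052083)
j(-2)*(s(f(5, Z(4, 0))) + D) = -8*(-2*5 + 1/192) = -8*(-10 + 1/192) = -8*(-1919/192) = 1919/24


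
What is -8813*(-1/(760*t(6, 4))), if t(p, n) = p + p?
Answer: 8813/9120 ≈ 0.96634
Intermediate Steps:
t(p, n) = 2*p
-8813*(-1/(760*t(6, 4))) = -8813/((20*(-38))*(2*6)) = -8813/((-760*12)) = -8813/(-9120) = -8813*(-1/9120) = 8813/9120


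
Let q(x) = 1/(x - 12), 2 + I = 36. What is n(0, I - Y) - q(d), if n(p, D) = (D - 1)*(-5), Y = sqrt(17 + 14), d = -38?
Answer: -8249/50 + 5*sqrt(31) ≈ -137.14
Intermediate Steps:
I = 34 (I = -2 + 36 = 34)
Y = sqrt(31) ≈ 5.5678
q(x) = 1/(-12 + x)
n(p, D) = 5 - 5*D (n(p, D) = (-1 + D)*(-5) = 5 - 5*D)
n(0, I - Y) - q(d) = (5 - 5*(34 - sqrt(31))) - 1/(-12 - 38) = (5 + (-170 + 5*sqrt(31))) - 1/(-50) = (-165 + 5*sqrt(31)) - 1*(-1/50) = (-165 + 5*sqrt(31)) + 1/50 = -8249/50 + 5*sqrt(31)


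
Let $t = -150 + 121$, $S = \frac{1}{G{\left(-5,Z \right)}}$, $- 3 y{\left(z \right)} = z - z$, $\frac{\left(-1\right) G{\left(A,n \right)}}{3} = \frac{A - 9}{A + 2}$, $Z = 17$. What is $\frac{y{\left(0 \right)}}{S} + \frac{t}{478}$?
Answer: $- \frac{29}{478} \approx -0.060669$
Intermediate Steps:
$G{\left(A,n \right)} = - \frac{3 \left(-9 + A\right)}{2 + A}$ ($G{\left(A,n \right)} = - 3 \frac{A - 9}{A + 2} = - 3 \frac{-9 + A}{2 + A} = - \frac{3 \left(-9 + A\right)}{2 + A}$)
$y{\left(z \right)} = 0$ ($y{\left(z \right)} = - \frac{z - z}{3} = \left(- \frac{1}{3}\right) 0 = 0$)
$S = - \frac{1}{14}$ ($S = \frac{1}{3 \frac{1}{2 - 5} \left(9 - -5\right)} = \frac{1}{3 \frac{1}{-3} \left(9 + 5\right)} = \frac{1}{3 \left(- \frac{1}{3}\right) 14} = \frac{1}{-14} = - \frac{1}{14} \approx -0.071429$)
$t = -29$
$\frac{y{\left(0 \right)}}{S} + \frac{t}{478} = \frac{0}{- \frac{1}{14}} - \frac{29}{478} = 0 \left(-14\right) - \frac{29}{478} = 0 - \frac{29}{478} = - \frac{29}{478}$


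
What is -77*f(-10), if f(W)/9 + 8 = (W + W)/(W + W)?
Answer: 4851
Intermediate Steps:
f(W) = -63 (f(W) = -72 + 9*((W + W)/(W + W)) = -72 + 9*((2*W)/((2*W))) = -72 + 9*((2*W)*(1/(2*W))) = -72 + 9*1 = -72 + 9 = -63)
-77*f(-10) = -77*(-63) = 4851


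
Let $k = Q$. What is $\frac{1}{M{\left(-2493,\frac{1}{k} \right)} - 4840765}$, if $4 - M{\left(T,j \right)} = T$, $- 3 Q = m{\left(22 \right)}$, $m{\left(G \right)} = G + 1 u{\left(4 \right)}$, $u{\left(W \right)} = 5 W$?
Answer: $- \frac{1}{4838268} \approx -2.0669 \cdot 10^{-7}$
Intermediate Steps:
$m{\left(G \right)} = 20 + G$ ($m{\left(G \right)} = G + 1 \cdot 5 \cdot 4 = G + 1 \cdot 20 = G + 20 = 20 + G$)
$Q = -14$ ($Q = - \frac{20 + 22}{3} = \left(- \frac{1}{3}\right) 42 = -14$)
$k = -14$
$M{\left(T,j \right)} = 4 - T$
$\frac{1}{M{\left(-2493,\frac{1}{k} \right)} - 4840765} = \frac{1}{\left(4 - -2493\right) - 4840765} = \frac{1}{\left(4 + 2493\right) - 4840765} = \frac{1}{2497 - 4840765} = \frac{1}{-4838268} = - \frac{1}{4838268}$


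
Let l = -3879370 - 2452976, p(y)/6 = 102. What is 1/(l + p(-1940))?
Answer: -1/6331734 ≈ -1.5793e-7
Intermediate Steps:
p(y) = 612 (p(y) = 6*102 = 612)
l = -6332346
1/(l + p(-1940)) = 1/(-6332346 + 612) = 1/(-6331734) = -1/6331734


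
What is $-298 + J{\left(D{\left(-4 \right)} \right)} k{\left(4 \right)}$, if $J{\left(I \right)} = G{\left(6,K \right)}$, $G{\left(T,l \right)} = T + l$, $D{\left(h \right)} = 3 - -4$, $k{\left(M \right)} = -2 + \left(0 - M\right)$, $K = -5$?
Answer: $-304$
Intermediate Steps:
$k{\left(M \right)} = -2 - M$
$D{\left(h \right)} = 7$ ($D{\left(h \right)} = 3 + 4 = 7$)
$J{\left(I \right)} = 1$ ($J{\left(I \right)} = 6 - 5 = 1$)
$-298 + J{\left(D{\left(-4 \right)} \right)} k{\left(4 \right)} = -298 + 1 \left(-2 - 4\right) = -298 + 1 \left(-6\right) = -298 - 6 = -304$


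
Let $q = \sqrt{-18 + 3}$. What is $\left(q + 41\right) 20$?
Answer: $820 + 20 i \sqrt{15} \approx 820.0 + 77.46 i$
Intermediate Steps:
$q = i \sqrt{15}$ ($q = \sqrt{-15} = i \sqrt{15} \approx 3.873 i$)
$\left(q + 41\right) 20 = \left(i \sqrt{15} + 41\right) 20 = \left(41 + i \sqrt{15}\right) 20 = 820 + 20 i \sqrt{15}$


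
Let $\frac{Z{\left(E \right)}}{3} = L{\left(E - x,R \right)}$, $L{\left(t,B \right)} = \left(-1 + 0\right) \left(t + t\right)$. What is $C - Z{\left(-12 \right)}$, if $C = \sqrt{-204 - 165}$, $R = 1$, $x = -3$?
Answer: $-54 + 3 i \sqrt{41} \approx -54.0 + 19.209 i$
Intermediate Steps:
$L{\left(t,B \right)} = - 2 t$
$Z{\left(E \right)} = -18 - 6 E$ ($Z{\left(E \right)} = 3 \left(- 2 \left(E - -3\right)\right) = 3 \left(- 2 \left(E + 3\right)\right) = 3 \left(- 2 \left(3 + E\right)\right) = 3 \left(-6 - 2 E\right) = -18 - 6 E$)
$C = 3 i \sqrt{41}$ ($C = \sqrt{-369} = 3 i \sqrt{41} \approx 19.209 i$)
$C - Z{\left(-12 \right)} = 3 i \sqrt{41} - \left(-18 - -72\right) = 3 i \sqrt{41} - \left(-18 + 72\right) = 3 i \sqrt{41} - 54 = -54 + 3 i \sqrt{41}$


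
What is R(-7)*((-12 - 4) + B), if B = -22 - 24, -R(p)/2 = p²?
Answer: 6076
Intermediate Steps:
R(p) = -2*p²
B = -46
R(-7)*((-12 - 4) + B) = (-2*(-7)²)*((-12 - 4) - 46) = (-2*49)*(-16 - 46) = -98*(-62) = 6076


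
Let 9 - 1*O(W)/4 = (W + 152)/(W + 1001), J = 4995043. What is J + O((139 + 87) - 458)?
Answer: 3841216071/769 ≈ 4.9951e+6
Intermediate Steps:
O(W) = 36 - 4*(152 + W)/(1001 + W) (O(W) = 36 - 4*(W + 152)/(W + 1001) = 36 - 4*(152 + W)/(1001 + W))
J + O((139 + 87) - 458) = 4995043 + 4*(8857 + 8*((139 + 87) - 458))/(1001 + ((139 + 87) - 458)) = 4995043 + 4*(8857 + 8*(226 - 458))/(1001 + (226 - 458)) = 4995043 + 4*(8857 + 8*(-232))/(1001 - 232) = 4995043 + 4*(8857 - 1856)/769 = 4995043 + 4*(1/769)*7001 = 4995043 + 28004/769 = 3841216071/769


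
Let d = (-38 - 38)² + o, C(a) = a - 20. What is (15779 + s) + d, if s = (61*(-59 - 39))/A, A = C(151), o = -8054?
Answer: 1762653/131 ≈ 13455.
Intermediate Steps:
C(a) = -20 + a
A = 131 (A = -20 + 151 = 131)
d = -2278 (d = (-38 - 38)² - 8054 = (-76)² - 8054 = 5776 - 8054 = -2278)
s = -5978/131 (s = (61*(-59 - 39))/131 = (61*(-98))*(1/131) = -5978*1/131 = -5978/131 ≈ -45.634)
(15779 + s) + d = (15779 - 5978/131) - 2278 = 2061071/131 - 2278 = 1762653/131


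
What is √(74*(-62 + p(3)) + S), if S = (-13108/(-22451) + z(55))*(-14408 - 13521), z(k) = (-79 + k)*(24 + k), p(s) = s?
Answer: √220500791297566/2041 ≈ 7275.5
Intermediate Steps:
S = 108044575532/2041 (S = (-13108/(-22451) + (-1896 + 55² - 55*55))*(-14408 - 13521) = (-13108*(-1/22451) + (-1896 + 3025 - 3025))*(-27929) = (13108/22451 - 1896)*(-27929) = -42553988/22451*(-27929) = 108044575532/2041 ≈ 5.2937e+7)
√(74*(-62 + p(3)) + S) = √(74*(-62 + 3) + 108044575532/2041) = √(74*(-59) + 108044575532/2041) = √(-4366 + 108044575532/2041) = √(108035664526/2041) = √220500791297566/2041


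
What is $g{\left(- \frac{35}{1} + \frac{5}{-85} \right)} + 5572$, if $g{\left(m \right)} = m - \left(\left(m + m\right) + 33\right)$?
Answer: $\frac{94759}{17} \approx 5574.1$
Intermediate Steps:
$g{\left(m \right)} = -33 - m$ ($g{\left(m \right)} = m - \left(2 m + 33\right) = m - \left(33 + 2 m\right) = -33 - m$)
$g{\left(- \frac{35}{1} + \frac{5}{-85} \right)} + 5572 = \left(-33 - \left(- \frac{35}{1} + \frac{5}{-85}\right)\right) + 5572 = \left(-33 - \left(\left(-35\right) 1 + 5 \left(- \frac{1}{85}\right)\right)\right) + 5572 = \left(-33 - \left(-35 - \frac{1}{17}\right)\right) + 5572 = \left(-33 - - \frac{596}{17}\right) + 5572 = \left(-33 + \frac{596}{17}\right) + 5572 = \frac{35}{17} + 5572 = \frac{94759}{17}$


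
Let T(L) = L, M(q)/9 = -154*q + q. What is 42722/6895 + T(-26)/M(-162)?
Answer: 4764994079/769047615 ≈ 6.1960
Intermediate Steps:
M(q) = -1377*q (M(q) = 9*(-154*q + q) = 9*(-153*q) = -1377*q)
42722/6895 + T(-26)/M(-162) = 42722/6895 - 26/((-1377*(-162))) = 42722*(1/6895) - 26/223074 = 42722/6895 - 26*1/223074 = 42722/6895 - 13/111537 = 4764994079/769047615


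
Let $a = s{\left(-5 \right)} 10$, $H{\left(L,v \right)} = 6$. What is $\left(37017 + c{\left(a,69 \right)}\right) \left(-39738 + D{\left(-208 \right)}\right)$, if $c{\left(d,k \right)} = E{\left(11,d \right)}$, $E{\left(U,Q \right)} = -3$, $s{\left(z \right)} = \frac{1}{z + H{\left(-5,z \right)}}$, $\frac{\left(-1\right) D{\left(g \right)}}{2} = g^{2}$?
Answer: $-4673609724$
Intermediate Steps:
$D{\left(g \right)} = - 2 g^{2}$
$s{\left(z \right)} = \frac{1}{6 + z}$ ($s{\left(z \right)} = \frac{1}{z + 6} = \frac{1}{6 + z}$)
$a = 10$ ($a = \frac{1}{6 - 5} \cdot 10 = 1^{-1} \cdot 10 = 1 \cdot 10 = 10$)
$c{\left(d,k \right)} = -3$
$\left(37017 + c{\left(a,69 \right)}\right) \left(-39738 + D{\left(-208 \right)}\right) = \left(37017 - 3\right) \left(-39738 - 2 \left(-208\right)^{2}\right) = 37014 \left(-39738 - 86528\right) = 37014 \left(-126266\right) = -4673609724$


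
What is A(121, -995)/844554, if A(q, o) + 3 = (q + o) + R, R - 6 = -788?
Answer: -553/281518 ≈ -0.0019643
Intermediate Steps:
R = -782 (R = 6 - 788 = -782)
A(q, o) = -785 + o + q (A(q, o) = -3 + ((q + o) - 782) = -3 + ((o + q) - 782) = -3 + (-782 + o + q) = -785 + o + q)
A(121, -995)/844554 = (-785 - 995 + 121)/844554 = -1659*1/844554 = -553/281518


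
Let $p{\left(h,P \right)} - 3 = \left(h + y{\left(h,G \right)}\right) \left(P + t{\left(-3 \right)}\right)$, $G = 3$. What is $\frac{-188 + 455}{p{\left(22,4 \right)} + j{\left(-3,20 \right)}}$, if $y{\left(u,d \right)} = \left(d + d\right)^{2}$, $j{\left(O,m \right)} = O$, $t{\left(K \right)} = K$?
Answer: $\frac{267}{58} \approx 4.6034$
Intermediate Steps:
$y{\left(u,d \right)} = 4 d^{2}$ ($y{\left(u,d \right)} = \left(2 d\right)^{2} = 4 d^{2}$)
$p{\left(h,P \right)} = 3 + \left(-3 + P\right) \left(36 + h\right)$ ($p{\left(h,P \right)} = 3 + \left(h + 4 \cdot 3^{2}\right) \left(P - 3\right) = 3 + \left(h + 4 \cdot 9\right) \left(-3 + P\right) = 3 + \left(h + 36\right) \left(-3 + P\right) = 3 + \left(36 + h\right) \left(-3 + P\right) = 3 + \left(-3 + P\right) \left(36 + h\right)$)
$\frac{-188 + 455}{p{\left(22,4 \right)} + j{\left(-3,20 \right)}} = \frac{-188 + 455}{\left(-105 - 66 + 36 \cdot 4 + 4 \cdot 22\right) - 3} = \frac{267}{\left(-105 - 66 + 144 + 88\right) - 3} = \frac{267}{61 - 3} = \frac{267}{58}$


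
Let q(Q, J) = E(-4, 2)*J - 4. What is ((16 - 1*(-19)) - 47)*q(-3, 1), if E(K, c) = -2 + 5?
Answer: 12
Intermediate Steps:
E(K, c) = 3
q(Q, J) = -4 + 3*J (q(Q, J) = 3*J - 4 = -4 + 3*J)
((16 - 1*(-19)) - 47)*q(-3, 1) = ((16 - 1*(-19)) - 47)*(-4 + 3*1) = ((16 + 19) - 47)*(-4 + 3) = (35 - 47)*(-1) = -12*(-1) = 12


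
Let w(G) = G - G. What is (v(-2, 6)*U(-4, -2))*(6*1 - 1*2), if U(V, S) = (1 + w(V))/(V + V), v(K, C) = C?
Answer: -3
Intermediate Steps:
w(G) = 0
U(V, S) = 1/(2*V) (U(V, S) = (1 + 0)/(V + V) = 1/(2*V))
(v(-2, 6)*U(-4, -2))*(6*1 - 1*2) = (6*((½)/(-4)))*(6*1 - 1*2) = (6*((½)*(-¼)))*(6 - 2) = (6*(-⅛))*4 = -¾*4 = -3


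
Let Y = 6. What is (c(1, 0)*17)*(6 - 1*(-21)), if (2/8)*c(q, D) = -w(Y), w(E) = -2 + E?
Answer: -7344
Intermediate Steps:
c(q, D) = -16 (c(q, D) = 4*(-(-2 + 6)) = 4*(-1*4) = 4*(-4) = -16)
(c(1, 0)*17)*(6 - 1*(-21)) = (-16*17)*(6 - 1*(-21)) = -272*(6 + 21) = -272*27 = -7344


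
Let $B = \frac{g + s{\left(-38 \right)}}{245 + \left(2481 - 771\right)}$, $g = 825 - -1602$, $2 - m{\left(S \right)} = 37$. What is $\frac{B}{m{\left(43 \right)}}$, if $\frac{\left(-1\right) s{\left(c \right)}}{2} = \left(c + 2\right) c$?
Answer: $\frac{309}{68425} \approx 0.0045159$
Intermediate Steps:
$m{\left(S \right)} = -35$ ($m{\left(S \right)} = 2 - 37 = -35$)
$s{\left(c \right)} = - 2 c \left(2 + c\right)$ ($s{\left(c \right)} = - 2 \left(c + 2\right) c = - 2 \left(2 + c\right) c = - 2 c \left(2 + c\right)$)
$g = 2427$ ($g = 825 + 1602 = 2427$)
$B = - \frac{309}{1955}$ ($B = \frac{2427 - - 76 \left(2 - 38\right)}{245 + \left(2481 - 771\right)} = \frac{2427 - \left(-76\right) \left(-36\right)}{245 + 1710} = \frac{2427 - 2736}{1955} = \left(-309\right) \frac{1}{1955} = - \frac{309}{1955} \approx -0.15806$)
$\frac{B}{m{\left(43 \right)}} = - \frac{309}{1955 \left(-35\right)} = \left(- \frac{309}{1955}\right) \left(- \frac{1}{35}\right) = \frac{309}{68425}$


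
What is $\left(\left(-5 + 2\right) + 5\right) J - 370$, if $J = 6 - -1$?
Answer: $-356$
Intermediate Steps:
$J = 7$ ($J = 6 + 1 = 7$)
$\left(\left(-5 + 2\right) + 5\right) J - 370 = \left(\left(-5 + 2\right) + 5\right) 7 - 370 = \left(-3 + 5\right) 7 - 370 = 2 \cdot 7 - 370 = 14 - 370 = -356$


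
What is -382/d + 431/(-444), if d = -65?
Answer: 141593/28860 ≈ 4.9062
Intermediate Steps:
-382/d + 431/(-444) = -382/(-65) + 431/(-444) = -382*(-1/65) + 431*(-1/444) = 382/65 - 431/444 = 141593/28860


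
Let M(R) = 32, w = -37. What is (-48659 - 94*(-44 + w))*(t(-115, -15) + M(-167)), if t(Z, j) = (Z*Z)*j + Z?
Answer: 8145708610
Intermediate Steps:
t(Z, j) = Z + j*Z² (t(Z, j) = Z²*j + Z = j*Z² + Z = Z + j*Z²)
(-48659 - 94*(-44 + w))*(t(-115, -15) + M(-167)) = (-48659 - 94*(-44 - 37))*(-115*(1 - 115*(-15)) + 32) = (-48659 - 94*(-81))*(-115*(1 + 1725) + 32) = (-48659 + 7614)*(-115*1726 + 32) = -41045*(-198490 + 32) = -41045*(-198458) = 8145708610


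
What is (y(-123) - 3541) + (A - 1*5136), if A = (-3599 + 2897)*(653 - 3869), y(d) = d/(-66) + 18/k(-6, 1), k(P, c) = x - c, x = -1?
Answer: 49476853/22 ≈ 2.2489e+6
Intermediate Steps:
k(P, c) = -1 - c
y(d) = -9 - d/66 (y(d) = d/(-66) + 18/(-1 - 1*1) = d*(-1/66) + 18/(-1 - 1) = -d/66 + 18/(-2) = -d/66 + 18*(-½) = -d/66 - 9 = -9 - d/66)
A = 2257632 (A = -702*(-3216) = 2257632)
(y(-123) - 3541) + (A - 1*5136) = ((-9 - 1/66*(-123)) - 3541) + (2257632 - 1*5136) = ((-9 + 41/22) - 3541) + (2257632 - 5136) = (-157/22 - 3541) + 2252496 = -78059/22 + 2252496 = 49476853/22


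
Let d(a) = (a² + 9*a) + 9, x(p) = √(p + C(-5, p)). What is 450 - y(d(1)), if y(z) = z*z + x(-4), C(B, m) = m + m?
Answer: 89 - 2*I*√3 ≈ 89.0 - 3.4641*I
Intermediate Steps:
C(B, m) = 2*m
x(p) = √3*√p (x(p) = √(p + 2*p) = √(3*p) = √3*√p)
d(a) = 9 + a² + 9*a
y(z) = z² + 2*I*√3 (y(z) = z*z + √3*√(-4) = z² + √3*(2*I) = z² + 2*I*√3)
450 - y(d(1)) = 450 - ((9 + 1² + 9*1)² + 2*I*√3) = 450 - ((9 + 1 + 9)² + 2*I*√3) = 450 - (19² + 2*I*√3) = 450 - (361 + 2*I*√3) = 450 + (-361 - 2*I*√3) = 89 - 2*I*√3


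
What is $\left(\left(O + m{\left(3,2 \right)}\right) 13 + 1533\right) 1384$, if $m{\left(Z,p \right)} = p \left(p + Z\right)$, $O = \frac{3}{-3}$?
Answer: $2283600$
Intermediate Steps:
$O = -1$ ($O = 3 \left(- \frac{1}{3}\right) = -1$)
$m{\left(Z,p \right)} = p \left(Z + p\right)$
$\left(\left(O + m{\left(3,2 \right)}\right) 13 + 1533\right) 1384 = \left(\left(-1 + 2 \left(3 + 2\right)\right) 13 + 1533\right) 1384 = \left(\left(-1 + 2 \cdot 5\right) 13 + 1533\right) 1384 = \left(\left(-1 + 10\right) 13 + 1533\right) 1384 = \left(9 \cdot 13 + 1533\right) 1384 = \left(117 + 1533\right) 1384 = 1650 \cdot 1384 = 2283600$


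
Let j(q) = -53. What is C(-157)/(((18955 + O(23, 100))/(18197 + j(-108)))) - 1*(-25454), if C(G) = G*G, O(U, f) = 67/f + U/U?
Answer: 30991817806/631889 ≈ 49046.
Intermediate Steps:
O(U, f) = 1 + 67/f (O(U, f) = 67/f + 1 = 1 + 67/f)
C(G) = G²
C(-157)/(((18955 + O(23, 100))/(18197 + j(-108)))) - 1*(-25454) = (-157)²/(((18955 + (67 + 100)/100)/(18197 - 53))) - 1*(-25454) = 24649/(((18955 + (1/100)*167)/18144)) + 25454 = 24649/(((18955 + 167/100)*(1/18144))) + 25454 = 24649/(((1895667/100)*(1/18144))) + 25454 = 24649/(631889/604800) + 25454 = 24649*(604800/631889) + 25454 = 14907715200/631889 + 25454 = 30991817806/631889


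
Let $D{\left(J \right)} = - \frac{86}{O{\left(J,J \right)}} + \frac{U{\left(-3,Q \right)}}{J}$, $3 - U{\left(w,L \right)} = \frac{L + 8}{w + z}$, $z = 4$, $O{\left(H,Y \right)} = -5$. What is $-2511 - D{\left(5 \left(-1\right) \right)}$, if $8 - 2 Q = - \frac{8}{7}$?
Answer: $- \frac{88554}{35} \approx -2530.1$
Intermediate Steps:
$Q = \frac{32}{7}$ ($Q = 4 - \frac{\left(-8\right) \frac{1}{7}}{2} = 4 - - \frac{4}{7} = 4 + \frac{4}{7} = \frac{32}{7} \approx 4.5714$)
$U{\left(w,L \right)} = 3 - \frac{8 + L}{4 + w}$ ($U{\left(w,L \right)} = 3 - \frac{L + 8}{w + 4} = 3 - \frac{8 + L}{4 + w}$)
$D{\left(J \right)} = \frac{86}{5} - \frac{67}{7 J}$ ($D{\left(J \right)} = - \frac{86}{-5} + \frac{\frac{1}{4 - 3} \left(4 - \frac{32}{7} + 3 \left(-3\right)\right)}{J} = \left(-86\right) \left(- \frac{1}{5}\right) + \frac{1^{-1} \left(4 - \frac{32}{7} - 9\right)}{J} = \frac{86}{5} + \frac{1 \left(- \frac{67}{7}\right)}{J} = \frac{86}{5} - \frac{67}{7 J}$)
$-2511 - D{\left(5 \left(-1\right) \right)} = -2511 - \frac{-335 + 602 \cdot 5 \left(-1\right)}{35 \cdot 5 \left(-1\right)} = -2511 - \frac{-335 + 602 \left(-5\right)}{35 \left(-5\right)} = -2511 - \frac{1}{35} \left(- \frac{1}{5}\right) \left(-335 - 3010\right) = -2511 - \frac{1}{35} \left(- \frac{1}{5}\right) \left(-3345\right) = -2511 - \frac{669}{35} = - \frac{88554}{35}$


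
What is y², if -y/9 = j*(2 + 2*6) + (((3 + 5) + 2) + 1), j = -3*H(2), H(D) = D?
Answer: 431649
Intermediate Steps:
j = -6 (j = -3*2 = -6)
y = 657 (y = -9*(-6*(2 + 2*6) + (((3 + 5) + 2) + 1)) = -9*(-6*(2 + 12) + ((8 + 2) + 1)) = -9*(-6*14 + (10 + 1)) = -9*(-84 + 11) = -9*(-73) = 657)
y² = 657² = 431649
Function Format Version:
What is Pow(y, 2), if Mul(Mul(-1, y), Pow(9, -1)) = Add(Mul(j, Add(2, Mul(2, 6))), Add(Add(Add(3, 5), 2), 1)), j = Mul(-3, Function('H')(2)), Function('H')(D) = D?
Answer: 431649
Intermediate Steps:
j = -6 (j = Mul(-3, 2) = -6)
y = 657 (y = Mul(-9, Add(Mul(-6, Add(2, Mul(2, 6))), Add(Add(Add(3, 5), 2), 1))) = Mul(-9, Add(Mul(-6, Add(2, 12)), Add(Add(8, 2), 1))) = Mul(-9, Add(Mul(-6, 14), Add(10, 1))) = Mul(-9, Add(-84, 11)) = Mul(-9, -73) = 657)
Pow(y, 2) = Pow(657, 2) = 431649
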